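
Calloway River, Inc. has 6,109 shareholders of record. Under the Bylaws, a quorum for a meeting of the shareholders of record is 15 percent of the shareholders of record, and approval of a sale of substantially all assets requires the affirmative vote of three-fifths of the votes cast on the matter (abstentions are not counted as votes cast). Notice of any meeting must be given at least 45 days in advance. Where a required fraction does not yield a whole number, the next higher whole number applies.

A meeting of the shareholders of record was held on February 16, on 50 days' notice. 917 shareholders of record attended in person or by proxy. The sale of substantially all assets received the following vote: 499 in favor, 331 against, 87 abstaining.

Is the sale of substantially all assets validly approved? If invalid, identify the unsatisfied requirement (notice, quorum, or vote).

Notice: 50 days given; 45 required. Satisfied.
Quorum: 15% of 6,109 = 916.35, rounded up to 917; 917 present. Satisfied.
Vote: requires three-fifths of the votes cast (917 − 87 abstaining = 830); 3/5 of 830 = 498, so 498 needed; 499 in favor. Satisfied.

Valid — all requirements satisfied.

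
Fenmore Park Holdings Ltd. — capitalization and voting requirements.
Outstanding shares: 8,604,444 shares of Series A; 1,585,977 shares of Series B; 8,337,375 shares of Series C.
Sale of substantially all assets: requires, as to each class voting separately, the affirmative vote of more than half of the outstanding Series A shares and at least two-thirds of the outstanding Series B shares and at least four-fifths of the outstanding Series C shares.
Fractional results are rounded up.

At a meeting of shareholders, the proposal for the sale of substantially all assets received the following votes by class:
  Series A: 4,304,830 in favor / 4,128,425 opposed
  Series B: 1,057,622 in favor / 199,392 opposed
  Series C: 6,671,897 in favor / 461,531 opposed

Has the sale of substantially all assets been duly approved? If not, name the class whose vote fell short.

Series A: a majority of 8604444 is 4302223; 4,302,223 required, 4,304,830 in favor — approved.
Series B: 2/3 of 1585977 = 1057318; 1,057,318 required, 1,057,622 in favor — approved.
Series C: 4/5 of 8337375 = 6669900; 6,669,900 required, 6,671,897 in favor — approved.

Approved — every class gave the required vote.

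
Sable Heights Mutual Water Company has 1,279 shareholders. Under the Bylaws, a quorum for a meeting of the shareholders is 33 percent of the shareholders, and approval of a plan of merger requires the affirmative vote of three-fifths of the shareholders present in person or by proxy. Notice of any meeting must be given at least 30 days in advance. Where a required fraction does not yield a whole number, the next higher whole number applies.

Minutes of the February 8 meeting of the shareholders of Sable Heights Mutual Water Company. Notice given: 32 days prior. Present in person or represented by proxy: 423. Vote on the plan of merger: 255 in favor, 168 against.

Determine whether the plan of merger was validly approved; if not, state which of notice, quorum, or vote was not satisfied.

Valid — all requirements satisfied.

Notice: 32 days given; 30 required. Satisfied.
Quorum: 33% of 1,279 = 422.07, rounded up to 423; 423 present. Satisfied.
Vote: requires three-fifths of those present (423); 3/5 of 423 = 253.80, rounded up to 254, so 254 needed; 255 in favor. Satisfied.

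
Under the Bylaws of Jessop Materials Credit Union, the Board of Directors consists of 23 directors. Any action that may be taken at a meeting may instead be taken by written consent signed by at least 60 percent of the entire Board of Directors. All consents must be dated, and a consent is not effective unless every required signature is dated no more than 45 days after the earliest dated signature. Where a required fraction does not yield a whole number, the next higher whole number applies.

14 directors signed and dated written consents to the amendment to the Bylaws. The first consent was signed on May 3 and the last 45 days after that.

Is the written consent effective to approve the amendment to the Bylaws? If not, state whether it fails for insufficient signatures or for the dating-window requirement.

Signatures required: at least 60 percent of 23 — 3/5 of 23 = 13.80, rounded up to 14, so 14 needed; 14 signed. Sufficient.
Dating window: the latest signature is 45 days after the earliest; the limit is 45 days. Within the window.

Effective — both the signature and dating-window requirements are satisfied.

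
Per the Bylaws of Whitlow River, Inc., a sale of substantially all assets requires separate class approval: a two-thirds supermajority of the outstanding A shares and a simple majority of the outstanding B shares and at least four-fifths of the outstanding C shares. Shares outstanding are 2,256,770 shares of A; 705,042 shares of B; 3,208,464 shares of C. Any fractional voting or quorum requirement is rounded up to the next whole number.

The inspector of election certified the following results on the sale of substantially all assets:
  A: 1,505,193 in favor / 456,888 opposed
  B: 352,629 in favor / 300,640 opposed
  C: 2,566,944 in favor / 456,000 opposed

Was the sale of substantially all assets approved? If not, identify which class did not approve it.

Approved — every class gave the required vote.

A: 2/3 of 2256770 = 1504513.33, rounded up to 1504514; 1,504,514 required, 1,505,193 in favor — approved.
B: a majority of 705042 is 352522; 352,522 required, 352,629 in favor — approved.
C: 4/5 of 3208464 = 2566771.20, rounded up to 2566772; 2,566,772 required, 2,566,944 in favor — approved.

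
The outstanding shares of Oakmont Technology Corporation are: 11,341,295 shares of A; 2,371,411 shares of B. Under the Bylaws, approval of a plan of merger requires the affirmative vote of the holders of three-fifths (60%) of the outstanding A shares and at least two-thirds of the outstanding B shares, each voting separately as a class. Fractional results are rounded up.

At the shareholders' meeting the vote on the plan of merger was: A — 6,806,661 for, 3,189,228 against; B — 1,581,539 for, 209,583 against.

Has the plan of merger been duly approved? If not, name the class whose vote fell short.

Approved — every class gave the required vote.

A: 3/5 of 11341295 = 6804777; 6,804,777 required, 6,806,661 in favor — approved.
B: 2/3 of 2371411 = 1580940.67, rounded up to 1580941; 1,580,941 required, 1,581,539 in favor — approved.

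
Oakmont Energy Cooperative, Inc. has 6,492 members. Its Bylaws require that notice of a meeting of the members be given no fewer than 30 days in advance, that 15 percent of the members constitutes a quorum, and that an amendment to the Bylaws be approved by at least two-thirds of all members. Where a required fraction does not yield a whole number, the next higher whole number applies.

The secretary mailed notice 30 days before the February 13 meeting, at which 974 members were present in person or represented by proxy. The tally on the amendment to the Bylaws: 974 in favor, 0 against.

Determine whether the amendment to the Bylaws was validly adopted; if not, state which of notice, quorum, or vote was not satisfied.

Notice: 30 days given; 30 required. Satisfied.
Quorum: 15% of 6,492 = 973.80, rounded up to 974; 974 present. Satisfied.
Vote: requires two-thirds of all members (6,492); 2/3 of 6492 = 4328, so 4,328 needed; 974 in favor. Not satisfied.

Invalid — vote requirement not satisfied.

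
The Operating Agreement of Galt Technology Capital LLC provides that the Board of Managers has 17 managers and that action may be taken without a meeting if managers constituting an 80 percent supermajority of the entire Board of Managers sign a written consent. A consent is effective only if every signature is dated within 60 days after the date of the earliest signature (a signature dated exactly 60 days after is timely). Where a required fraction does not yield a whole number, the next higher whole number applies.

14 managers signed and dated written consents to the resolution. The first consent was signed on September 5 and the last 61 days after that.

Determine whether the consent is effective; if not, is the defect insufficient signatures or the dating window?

Signatures required: an 80 percent supermajority of 17 — 4/5 of 17 = 13.60, rounded up to 14, so 14 needed; 14 signed. Sufficient.
Dating window: the latest signature is 61 days after the earliest; the limit is 60 days. Outside the window.

Not effective — dating-window requirement not satisfied.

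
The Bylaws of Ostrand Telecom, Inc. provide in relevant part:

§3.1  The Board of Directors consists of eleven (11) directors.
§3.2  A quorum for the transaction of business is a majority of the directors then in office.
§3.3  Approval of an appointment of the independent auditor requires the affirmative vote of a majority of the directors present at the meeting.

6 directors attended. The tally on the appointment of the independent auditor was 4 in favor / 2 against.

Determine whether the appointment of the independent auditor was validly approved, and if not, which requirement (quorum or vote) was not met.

Valid — all requirements satisfied.

Quorum: 6 present; quorum is 6. Satisfied.
Vote: the appointment of the independent auditor requires a majority of the directors present (6). A majority of 6 is 4, so 4 affirmative votes are needed; 4 voted in favor. Satisfied.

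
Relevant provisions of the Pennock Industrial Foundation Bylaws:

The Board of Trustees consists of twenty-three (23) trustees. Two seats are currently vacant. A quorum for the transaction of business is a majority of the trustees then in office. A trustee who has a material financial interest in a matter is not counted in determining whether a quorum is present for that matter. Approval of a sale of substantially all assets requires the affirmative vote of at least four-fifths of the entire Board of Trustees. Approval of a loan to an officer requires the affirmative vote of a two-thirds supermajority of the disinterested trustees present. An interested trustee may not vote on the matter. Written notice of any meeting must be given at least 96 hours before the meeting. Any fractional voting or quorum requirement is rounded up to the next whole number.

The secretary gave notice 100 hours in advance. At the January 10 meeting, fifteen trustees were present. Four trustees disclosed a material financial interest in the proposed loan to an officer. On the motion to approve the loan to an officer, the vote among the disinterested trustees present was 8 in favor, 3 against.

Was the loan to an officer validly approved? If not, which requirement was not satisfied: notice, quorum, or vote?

Valid — all requirements satisfied.

Notice: 100 hours given; 96 required (100 ≥ 96). Satisfied.
Quorum: 15 present, but the 4 interested trustees do not count, leaving 11. Quorum is 11. Satisfied.
Vote: the loan to an officer requires two-thirds of the disinterested trustees present (15 − 4 = 11). 2/3 of 11 = 7.33, rounded up to 8, so 8 affirmative votes are needed; 8 voted in favor. Satisfied.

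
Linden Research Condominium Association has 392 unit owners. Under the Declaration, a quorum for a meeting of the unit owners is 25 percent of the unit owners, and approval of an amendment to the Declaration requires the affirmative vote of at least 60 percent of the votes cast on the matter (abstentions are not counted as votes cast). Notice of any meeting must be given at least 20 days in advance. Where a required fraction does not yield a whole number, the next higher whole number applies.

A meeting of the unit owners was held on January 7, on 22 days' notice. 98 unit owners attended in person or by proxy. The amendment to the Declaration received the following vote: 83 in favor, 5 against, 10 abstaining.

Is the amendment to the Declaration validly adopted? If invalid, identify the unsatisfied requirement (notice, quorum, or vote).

Notice: 22 days given; 20 required. Satisfied.
Quorum: 25% of 392 = 98; 98 present. Satisfied.
Vote: requires three-fifths of the votes cast (98 − 10 abstaining = 88); 3/5 of 88 = 52.80, rounded up to 53, so 53 needed; 83 in favor. Satisfied.

Valid — all requirements satisfied.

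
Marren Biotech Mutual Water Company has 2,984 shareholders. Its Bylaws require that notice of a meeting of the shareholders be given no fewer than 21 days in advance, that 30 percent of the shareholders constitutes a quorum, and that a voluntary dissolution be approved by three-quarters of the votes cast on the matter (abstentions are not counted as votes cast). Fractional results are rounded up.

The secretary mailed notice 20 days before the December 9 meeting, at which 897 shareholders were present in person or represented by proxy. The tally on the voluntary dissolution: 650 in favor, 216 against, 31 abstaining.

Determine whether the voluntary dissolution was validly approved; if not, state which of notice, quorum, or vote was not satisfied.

Notice: 20 days given; 21 required. Not satisfied.
Quorum: 30% of 2,984 = 895.20, rounded up to 896; 897 present. Satisfied.
Vote: requires three-fourths of the votes cast (897 − 31 abstaining = 866); 3/4 of 866 = 649.50, rounded up to 650, so 650 needed; 650 in favor. Satisfied.

Invalid — notice requirement not satisfied.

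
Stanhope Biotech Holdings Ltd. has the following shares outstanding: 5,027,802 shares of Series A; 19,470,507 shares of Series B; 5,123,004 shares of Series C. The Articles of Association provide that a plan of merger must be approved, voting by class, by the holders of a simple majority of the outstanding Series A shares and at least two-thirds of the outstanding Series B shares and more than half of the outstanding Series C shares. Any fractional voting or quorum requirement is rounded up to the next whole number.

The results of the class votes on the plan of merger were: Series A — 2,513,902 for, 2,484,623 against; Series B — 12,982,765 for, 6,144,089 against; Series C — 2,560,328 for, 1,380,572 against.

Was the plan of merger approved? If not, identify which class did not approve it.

Series A: a majority of 5027802 is 2513902; 2,513,902 required, 2,513,902 in favor — approved.
Series B: 2/3 of 19470507 = 12980338; 12,980,338 required, 12,982,765 in favor — approved.
Series C: a majority of 5123004 is 2561503; 2,561,503 required, 2,560,328 in favor — not approved.

Not approved — the Series C shares did not give the required vote.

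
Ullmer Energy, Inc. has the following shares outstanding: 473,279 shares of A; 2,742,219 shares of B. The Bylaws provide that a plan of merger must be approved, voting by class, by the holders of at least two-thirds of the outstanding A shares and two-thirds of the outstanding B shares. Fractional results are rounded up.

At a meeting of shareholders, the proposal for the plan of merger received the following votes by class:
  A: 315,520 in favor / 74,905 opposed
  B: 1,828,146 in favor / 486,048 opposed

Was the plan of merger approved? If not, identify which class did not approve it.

A: 2/3 of 473279 = 315519.33, rounded up to 315520; 315,520 required, 315,520 in favor — approved.
B: 2/3 of 2742219 = 1828146; 1,828,146 required, 1,828,146 in favor — approved.

Approved — every class gave the required vote.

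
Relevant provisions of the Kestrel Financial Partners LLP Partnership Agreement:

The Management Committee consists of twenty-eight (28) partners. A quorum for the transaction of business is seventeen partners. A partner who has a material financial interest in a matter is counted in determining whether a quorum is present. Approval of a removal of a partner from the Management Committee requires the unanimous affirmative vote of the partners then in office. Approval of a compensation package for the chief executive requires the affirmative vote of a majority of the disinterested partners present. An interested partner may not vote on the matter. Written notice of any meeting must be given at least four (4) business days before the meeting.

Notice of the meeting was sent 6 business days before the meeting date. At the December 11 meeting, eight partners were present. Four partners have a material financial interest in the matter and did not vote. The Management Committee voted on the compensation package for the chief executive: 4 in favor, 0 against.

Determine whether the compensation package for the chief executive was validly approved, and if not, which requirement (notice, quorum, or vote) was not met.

Notice: 6 business days given; 4 required (6 ≥ 4). Satisfied.
Quorum: 8 present (interested partners count toward quorum); quorum is 17. Not satisfied.
Vote: the compensation package for the chief executive requires a majority of the disinterested partners present (8 − 4 = 4). A majority of 4 is 3, so 3 affirmative votes are needed; 4 voted in favor. Satisfied. (Moot — without a quorum no business can be validly transacted.)

Invalid — quorum requirement not satisfied.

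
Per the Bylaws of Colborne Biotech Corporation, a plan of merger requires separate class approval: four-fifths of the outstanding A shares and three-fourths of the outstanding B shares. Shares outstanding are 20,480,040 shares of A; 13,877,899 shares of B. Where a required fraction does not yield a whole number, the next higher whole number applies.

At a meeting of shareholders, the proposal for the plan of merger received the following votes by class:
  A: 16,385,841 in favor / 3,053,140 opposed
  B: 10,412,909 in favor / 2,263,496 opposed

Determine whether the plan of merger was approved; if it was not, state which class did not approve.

A: 4/5 of 20480040 = 16384032; 16,384,032 required, 16,385,841 in favor — approved.
B: 3/4 of 13877899 = 10408424.25, rounded up to 10408425; 10,408,425 required, 10,412,909 in favor — approved.

Approved — every class gave the required vote.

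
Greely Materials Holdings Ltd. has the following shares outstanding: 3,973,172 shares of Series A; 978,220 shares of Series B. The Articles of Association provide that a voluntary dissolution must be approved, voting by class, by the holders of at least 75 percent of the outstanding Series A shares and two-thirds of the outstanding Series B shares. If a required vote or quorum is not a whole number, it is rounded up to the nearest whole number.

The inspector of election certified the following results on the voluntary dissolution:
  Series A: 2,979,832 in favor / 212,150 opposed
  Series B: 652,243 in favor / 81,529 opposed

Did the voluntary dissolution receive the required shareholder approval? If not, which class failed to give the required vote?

Not approved — the Series A shares did not give the required vote.

Series A: 3/4 of 3973172 = 2979879; 2,979,879 required, 2,979,832 in favor — not approved.
Series B: 2/3 of 978220 = 652146.67, rounded up to 652147; 652,147 required, 652,243 in favor — approved.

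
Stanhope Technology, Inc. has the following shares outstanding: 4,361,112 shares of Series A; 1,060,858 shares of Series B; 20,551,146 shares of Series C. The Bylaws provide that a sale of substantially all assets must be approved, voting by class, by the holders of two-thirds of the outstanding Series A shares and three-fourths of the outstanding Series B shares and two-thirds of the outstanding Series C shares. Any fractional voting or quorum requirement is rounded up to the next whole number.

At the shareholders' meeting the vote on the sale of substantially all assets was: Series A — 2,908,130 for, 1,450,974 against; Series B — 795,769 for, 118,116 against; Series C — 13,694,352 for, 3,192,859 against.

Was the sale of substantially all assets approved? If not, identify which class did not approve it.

Not approved — the Series C shares did not give the required vote.

Series A: 2/3 of 4361112 = 2907408; 2,907,408 required, 2,908,130 in favor — approved.
Series B: 3/4 of 1060858 = 795643.50, rounded up to 795644; 795,644 required, 795,769 in favor — approved.
Series C: 2/3 of 20551146 = 13700764; 13,700,764 required, 13,694,352 in favor — not approved.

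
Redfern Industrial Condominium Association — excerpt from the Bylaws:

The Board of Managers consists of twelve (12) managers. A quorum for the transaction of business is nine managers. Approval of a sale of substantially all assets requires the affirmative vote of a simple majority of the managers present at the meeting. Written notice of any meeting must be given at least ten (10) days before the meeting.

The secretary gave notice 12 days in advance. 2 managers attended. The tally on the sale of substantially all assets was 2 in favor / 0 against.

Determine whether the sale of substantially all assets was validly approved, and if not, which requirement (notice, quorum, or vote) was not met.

Invalid — quorum requirement not satisfied.

Notice: 12 days given; 10 required (12 ≥ 10). Satisfied.
Quorum: 2 present; quorum is 9. Not satisfied.
Vote: the sale of substantially all assets requires a majority of the managers present (2). A majority of 2 is 2, so 2 affirmative votes are needed; 2 voted in favor. Satisfied. (Moot — without a quorum no business can be validly transacted.)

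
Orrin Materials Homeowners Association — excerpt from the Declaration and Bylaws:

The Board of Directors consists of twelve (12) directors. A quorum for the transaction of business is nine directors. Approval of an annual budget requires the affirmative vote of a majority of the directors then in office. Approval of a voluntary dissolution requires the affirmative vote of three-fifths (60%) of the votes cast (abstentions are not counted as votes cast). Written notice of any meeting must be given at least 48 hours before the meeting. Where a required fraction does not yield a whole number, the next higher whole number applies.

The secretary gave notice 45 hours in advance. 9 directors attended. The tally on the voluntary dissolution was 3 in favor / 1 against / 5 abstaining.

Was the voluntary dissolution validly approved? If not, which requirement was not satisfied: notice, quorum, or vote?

Invalid — notice requirement not satisfied.

Notice: 45 hours given; 48 required (45 < 48). Not satisfied.
Quorum: 9 present; quorum is 9. Satisfied.
Vote: the voluntary dissolution requires three-fifths of the votes cast (9 present − 5 abstaining = 4). 3/5 of 4 = 2.40, rounded up to 3, so 3 affirmative votes are needed; 3 voted in favor. Satisfied.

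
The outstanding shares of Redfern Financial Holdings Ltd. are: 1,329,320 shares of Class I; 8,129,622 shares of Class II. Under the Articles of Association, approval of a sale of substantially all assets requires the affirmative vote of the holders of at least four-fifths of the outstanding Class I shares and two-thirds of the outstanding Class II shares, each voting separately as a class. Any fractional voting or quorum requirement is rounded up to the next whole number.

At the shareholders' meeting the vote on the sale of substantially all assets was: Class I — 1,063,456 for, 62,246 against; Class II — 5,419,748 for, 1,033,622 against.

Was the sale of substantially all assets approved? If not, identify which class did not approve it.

Approved — every class gave the required vote.

Class I: 4/5 of 1329320 = 1063456; 1,063,456 required, 1,063,456 in favor — approved.
Class II: 2/3 of 8129622 = 5419748; 5,419,748 required, 5,419,748 in favor — approved.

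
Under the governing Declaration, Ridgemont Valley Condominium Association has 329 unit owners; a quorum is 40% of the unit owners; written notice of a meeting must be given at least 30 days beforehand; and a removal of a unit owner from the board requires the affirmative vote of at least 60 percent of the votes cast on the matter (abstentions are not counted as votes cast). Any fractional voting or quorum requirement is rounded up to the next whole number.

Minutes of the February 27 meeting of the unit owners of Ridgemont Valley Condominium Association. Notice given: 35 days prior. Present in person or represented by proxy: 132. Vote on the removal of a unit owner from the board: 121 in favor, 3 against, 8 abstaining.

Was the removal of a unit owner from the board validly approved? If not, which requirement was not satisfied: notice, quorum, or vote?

Valid — all requirements satisfied.

Notice: 35 days given; 30 required. Satisfied.
Quorum: 40% of 329 = 131.60, rounded up to 132; 132 present. Satisfied.
Vote: requires three-fifths of the votes cast (132 − 8 abstaining = 124); 3/5 of 124 = 74.40, rounded up to 75, so 75 needed; 121 in favor. Satisfied.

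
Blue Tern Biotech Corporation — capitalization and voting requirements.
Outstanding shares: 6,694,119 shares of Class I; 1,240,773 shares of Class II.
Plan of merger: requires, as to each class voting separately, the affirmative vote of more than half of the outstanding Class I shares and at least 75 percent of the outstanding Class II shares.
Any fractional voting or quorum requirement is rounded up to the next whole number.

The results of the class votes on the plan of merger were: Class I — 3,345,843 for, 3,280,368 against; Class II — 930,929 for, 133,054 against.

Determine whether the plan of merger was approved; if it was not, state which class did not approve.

Not approved — the Class I shares did not give the required vote.

Class I: a majority of 6694119 is 3347060; 3,347,060 required, 3,345,843 in favor — not approved.
Class II: 3/4 of 1240773 = 930579.75, rounded up to 930580; 930,580 required, 930,929 in favor — approved.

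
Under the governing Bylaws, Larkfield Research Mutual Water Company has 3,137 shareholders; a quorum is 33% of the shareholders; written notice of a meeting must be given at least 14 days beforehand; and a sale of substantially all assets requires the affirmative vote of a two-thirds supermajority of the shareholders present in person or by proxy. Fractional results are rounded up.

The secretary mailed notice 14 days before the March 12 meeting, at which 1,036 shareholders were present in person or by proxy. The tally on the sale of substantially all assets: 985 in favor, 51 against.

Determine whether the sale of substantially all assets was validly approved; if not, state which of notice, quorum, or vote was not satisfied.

Notice: 14 days given; 14 required. Satisfied.
Quorum: 33% of 3,137 = 1,035.21, rounded up to 1,036; 1,036 present. Satisfied.
Vote: requires two-thirds of those present (1,036); 2/3 of 1036 = 690.67, rounded up to 691, so 691 needed; 985 in favor. Satisfied.

Valid — all requirements satisfied.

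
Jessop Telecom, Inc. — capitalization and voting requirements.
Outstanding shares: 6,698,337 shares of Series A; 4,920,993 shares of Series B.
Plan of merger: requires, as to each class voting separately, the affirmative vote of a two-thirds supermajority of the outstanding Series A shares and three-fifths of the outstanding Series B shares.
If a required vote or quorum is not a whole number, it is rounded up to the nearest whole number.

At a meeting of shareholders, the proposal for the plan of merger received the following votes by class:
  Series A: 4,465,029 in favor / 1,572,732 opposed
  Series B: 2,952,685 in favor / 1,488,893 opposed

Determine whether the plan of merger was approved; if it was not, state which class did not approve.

Series A: 2/3 of 6698337 = 4465558; 4,465,558 required, 4,465,029 in favor — not approved.
Series B: 3/5 of 4920993 = 2952595.80, rounded up to 2952596; 2,952,596 required, 2,952,685 in favor — approved.

Not approved — the Series A shares did not give the required vote.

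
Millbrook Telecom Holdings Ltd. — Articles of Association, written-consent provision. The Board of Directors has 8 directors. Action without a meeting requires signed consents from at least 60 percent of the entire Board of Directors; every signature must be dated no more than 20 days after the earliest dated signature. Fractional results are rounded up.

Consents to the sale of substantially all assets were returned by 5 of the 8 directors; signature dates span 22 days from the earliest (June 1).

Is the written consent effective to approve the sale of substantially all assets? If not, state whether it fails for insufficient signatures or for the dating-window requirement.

Signatures required: at least 60 percent of 8 — 3/5 of 8 = 4.80, rounded up to 5, so 5 needed; 5 signed. Sufficient.
Dating window: the latest signature is 22 days after the earliest; the limit is 20 days. Outside the window.

Not effective — dating-window requirement not satisfied.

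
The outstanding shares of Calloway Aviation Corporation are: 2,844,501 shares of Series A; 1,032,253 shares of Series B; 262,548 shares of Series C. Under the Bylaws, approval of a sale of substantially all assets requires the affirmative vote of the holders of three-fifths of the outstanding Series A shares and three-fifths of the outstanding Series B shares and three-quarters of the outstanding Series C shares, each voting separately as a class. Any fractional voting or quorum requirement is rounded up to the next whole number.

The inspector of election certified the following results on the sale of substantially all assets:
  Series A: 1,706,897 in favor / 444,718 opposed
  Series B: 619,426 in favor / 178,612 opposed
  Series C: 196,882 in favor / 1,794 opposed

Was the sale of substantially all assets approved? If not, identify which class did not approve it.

Series A: 3/5 of 2844501 = 1706700.60, rounded up to 1706701; 1,706,701 required, 1,706,897 in favor — approved.
Series B: 3/5 of 1032253 = 619351.80, rounded up to 619352; 619,352 required, 619,426 in favor — approved.
Series C: 3/4 of 262548 = 196911; 196,911 required, 196,882 in favor — not approved.

Not approved — the Series C shares did not give the required vote.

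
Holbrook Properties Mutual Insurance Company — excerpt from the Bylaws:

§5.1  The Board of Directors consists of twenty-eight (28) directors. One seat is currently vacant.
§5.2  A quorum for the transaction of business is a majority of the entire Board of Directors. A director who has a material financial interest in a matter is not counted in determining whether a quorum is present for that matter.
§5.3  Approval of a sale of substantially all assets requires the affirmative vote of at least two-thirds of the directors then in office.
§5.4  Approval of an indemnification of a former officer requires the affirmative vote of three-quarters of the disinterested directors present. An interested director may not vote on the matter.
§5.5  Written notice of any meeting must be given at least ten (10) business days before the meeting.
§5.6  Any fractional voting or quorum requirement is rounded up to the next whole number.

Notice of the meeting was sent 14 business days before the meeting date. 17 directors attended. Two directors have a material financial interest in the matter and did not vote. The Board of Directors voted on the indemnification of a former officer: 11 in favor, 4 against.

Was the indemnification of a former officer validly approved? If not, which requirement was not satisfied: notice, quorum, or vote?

Invalid — vote requirement not satisfied.

Notice: 14 business days given; 10 required (14 ≥ 10). Satisfied.
Quorum: 17 present, but the 2 interested directors do not count, leaving 15. Quorum is 15. Satisfied.
Vote: the indemnification of a former officer requires three-fourths of the disinterested directors present (17 − 2 = 15). 3/4 of 15 = 11.25, rounded up to 12, so 12 affirmative votes are needed; 11 voted in favor. Not satisfied.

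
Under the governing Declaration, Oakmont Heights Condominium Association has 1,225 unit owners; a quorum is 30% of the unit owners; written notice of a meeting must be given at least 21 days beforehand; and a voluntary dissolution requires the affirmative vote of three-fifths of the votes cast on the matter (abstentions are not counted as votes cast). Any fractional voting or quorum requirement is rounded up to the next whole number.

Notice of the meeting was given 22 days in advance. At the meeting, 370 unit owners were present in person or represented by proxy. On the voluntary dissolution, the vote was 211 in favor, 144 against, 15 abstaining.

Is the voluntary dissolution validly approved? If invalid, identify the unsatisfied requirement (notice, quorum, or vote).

Invalid — vote requirement not satisfied.

Notice: 22 days given; 21 required. Satisfied.
Quorum: 30% of 1,225 = 367.50, rounded up to 368; 370 present. Satisfied.
Vote: requires three-fifths of the votes cast (370 − 15 abstaining = 355); 3/5 of 355 = 213, so 213 needed; 211 in favor. Not satisfied.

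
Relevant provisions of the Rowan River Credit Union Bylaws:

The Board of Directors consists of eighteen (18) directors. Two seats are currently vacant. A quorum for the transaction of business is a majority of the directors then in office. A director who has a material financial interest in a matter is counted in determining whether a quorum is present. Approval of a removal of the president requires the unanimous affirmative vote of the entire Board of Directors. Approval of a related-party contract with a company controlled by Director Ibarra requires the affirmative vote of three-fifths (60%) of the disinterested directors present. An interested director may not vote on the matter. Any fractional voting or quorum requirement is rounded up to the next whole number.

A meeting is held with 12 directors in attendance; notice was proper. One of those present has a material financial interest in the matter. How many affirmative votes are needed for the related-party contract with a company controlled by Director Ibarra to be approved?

The related-party contract with a company controlled by Director Ibarra requires three-fifths of the disinterested directors present (12 − 1 = 11).
3/5 of 11 = 6.60, rounded up to 7.

7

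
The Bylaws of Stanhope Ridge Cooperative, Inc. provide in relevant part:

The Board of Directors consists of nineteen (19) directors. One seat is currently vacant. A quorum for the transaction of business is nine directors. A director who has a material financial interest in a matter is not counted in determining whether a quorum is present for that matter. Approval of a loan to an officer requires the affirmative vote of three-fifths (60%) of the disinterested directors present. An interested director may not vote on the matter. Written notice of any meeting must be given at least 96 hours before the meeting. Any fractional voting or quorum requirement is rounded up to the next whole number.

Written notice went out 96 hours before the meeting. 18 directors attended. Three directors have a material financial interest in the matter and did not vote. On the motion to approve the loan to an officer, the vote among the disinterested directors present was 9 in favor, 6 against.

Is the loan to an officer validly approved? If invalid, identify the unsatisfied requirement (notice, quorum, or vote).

Valid — all requirements satisfied.

Notice: 96 hours given; 96 required (96 ≥ 96). Satisfied.
Quorum: 18 present, but the 3 interested directors do not count, leaving 15. Quorum is 9. Satisfied.
Vote: the loan to an officer requires three-fifths of the disinterested directors present (18 − 3 = 15). 3/5 of 15 = 9, so 9 affirmative votes are needed; 9 voted in favor. Satisfied.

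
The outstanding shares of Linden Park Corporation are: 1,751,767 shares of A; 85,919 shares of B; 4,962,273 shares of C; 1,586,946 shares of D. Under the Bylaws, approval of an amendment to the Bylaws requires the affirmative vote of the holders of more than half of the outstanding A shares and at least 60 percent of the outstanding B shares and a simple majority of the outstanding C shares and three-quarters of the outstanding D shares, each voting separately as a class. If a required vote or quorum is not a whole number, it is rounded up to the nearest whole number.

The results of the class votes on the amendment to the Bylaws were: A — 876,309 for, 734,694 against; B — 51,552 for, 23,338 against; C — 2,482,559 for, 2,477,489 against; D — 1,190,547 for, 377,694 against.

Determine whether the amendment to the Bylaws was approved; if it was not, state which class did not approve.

A: a majority of 1751767 is 875884; 875,884 required, 876,309 in favor — approved.
B: 3/5 of 85919 = 51551.40, rounded up to 51552; 51,552 required, 51,552 in favor — approved.
C: a majority of 4962273 is 2481137; 2,481,137 required, 2,482,559 in favor — approved.
D: 3/4 of 1586946 = 1190209.50, rounded up to 1190210; 1,190,210 required, 1,190,547 in favor — approved.

Approved — every class gave the required vote.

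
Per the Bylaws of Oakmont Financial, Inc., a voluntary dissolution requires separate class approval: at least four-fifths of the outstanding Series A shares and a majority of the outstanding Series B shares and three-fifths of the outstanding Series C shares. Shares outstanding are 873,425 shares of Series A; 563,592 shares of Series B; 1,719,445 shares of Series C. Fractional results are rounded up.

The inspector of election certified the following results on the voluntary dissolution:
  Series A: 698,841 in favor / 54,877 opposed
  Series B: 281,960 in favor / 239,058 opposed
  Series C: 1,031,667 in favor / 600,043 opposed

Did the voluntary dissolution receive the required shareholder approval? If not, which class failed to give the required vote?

Approved — every class gave the required vote.

Series A: 4/5 of 873425 = 698740; 698,740 required, 698,841 in favor — approved.
Series B: a majority of 563592 is 281797; 281,797 required, 281,960 in favor — approved.
Series C: 3/5 of 1719445 = 1031667; 1,031,667 required, 1,031,667 in favor — approved.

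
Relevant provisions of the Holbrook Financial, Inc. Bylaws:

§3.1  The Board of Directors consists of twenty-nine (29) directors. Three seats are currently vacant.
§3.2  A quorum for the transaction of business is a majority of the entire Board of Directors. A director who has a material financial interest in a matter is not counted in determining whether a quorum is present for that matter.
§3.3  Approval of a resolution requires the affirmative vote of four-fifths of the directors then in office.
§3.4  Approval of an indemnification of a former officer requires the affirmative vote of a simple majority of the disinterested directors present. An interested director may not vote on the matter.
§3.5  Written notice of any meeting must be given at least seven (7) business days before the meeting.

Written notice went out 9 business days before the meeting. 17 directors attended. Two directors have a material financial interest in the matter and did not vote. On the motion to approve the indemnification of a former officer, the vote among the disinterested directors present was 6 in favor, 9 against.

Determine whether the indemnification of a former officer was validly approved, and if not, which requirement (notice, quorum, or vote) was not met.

Notice: 9 business days given; 7 required (9 ≥ 7). Satisfied.
Quorum: 17 present, but the 2 interested directors do not count, leaving 15. Quorum is 15. Satisfied.
Vote: the indemnification of a former officer requires a majority of the disinterested directors present (17 − 2 = 15). A majority of 15 is 8, so 8 affirmative votes are needed; 6 voted in favor. Not satisfied.

Invalid — vote requirement not satisfied.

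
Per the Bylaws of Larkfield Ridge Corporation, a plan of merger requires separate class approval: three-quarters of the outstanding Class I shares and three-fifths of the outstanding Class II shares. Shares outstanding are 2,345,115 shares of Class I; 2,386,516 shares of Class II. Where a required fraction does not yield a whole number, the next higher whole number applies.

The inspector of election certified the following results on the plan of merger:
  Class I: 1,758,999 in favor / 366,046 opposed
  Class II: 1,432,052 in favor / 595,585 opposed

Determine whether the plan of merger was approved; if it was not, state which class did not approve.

Approved — every class gave the required vote.

Class I: 3/4 of 2345115 = 1758836.25, rounded up to 1758837; 1,758,837 required, 1,758,999 in favor — approved.
Class II: 3/5 of 2386516 = 1431909.60, rounded up to 1431910; 1,431,910 required, 1,432,052 in favor — approved.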